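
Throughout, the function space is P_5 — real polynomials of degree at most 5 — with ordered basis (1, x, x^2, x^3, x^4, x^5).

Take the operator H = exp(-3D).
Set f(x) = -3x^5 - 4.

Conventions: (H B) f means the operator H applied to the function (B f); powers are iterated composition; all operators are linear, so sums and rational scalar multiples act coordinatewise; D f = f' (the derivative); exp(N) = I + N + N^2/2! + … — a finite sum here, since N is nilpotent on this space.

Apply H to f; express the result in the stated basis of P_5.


g(x) = -3x^5 + 45x^4 - 270x^3 + 810x^2 - 1215x + 725

order-1 term: 45x^4
order-2 term: -270x^3
order-3 term: 810x^2
order-4 term: -1215x
order-5 term: 729
the series for exp(-3D) f terminates at order 5
exp(-3D) f = -3x^5 + 45x^4 - 270x^3 + 810x^2 - 1215x + 725


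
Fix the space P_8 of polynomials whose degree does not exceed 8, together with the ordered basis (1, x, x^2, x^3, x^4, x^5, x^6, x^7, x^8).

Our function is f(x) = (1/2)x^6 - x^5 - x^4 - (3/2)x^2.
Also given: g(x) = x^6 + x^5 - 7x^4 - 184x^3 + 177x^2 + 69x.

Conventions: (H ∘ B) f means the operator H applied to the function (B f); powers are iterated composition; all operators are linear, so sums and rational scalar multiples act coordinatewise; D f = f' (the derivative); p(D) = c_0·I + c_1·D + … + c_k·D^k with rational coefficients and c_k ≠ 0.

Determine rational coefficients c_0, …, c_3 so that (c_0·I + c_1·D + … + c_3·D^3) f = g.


D^0 f = (1/2)x^6 - x^5 - x^4 - (3/2)x^2
D^1 f = 3x^5 - 5x^4 - 4x^3 - 3x
D^2 f = 15x^4 - 20x^3 - 12x^2 - 3
D^3 f = 60x^3 - 60x^2 - 24x
matching coefficients of g against c_0 f + c_1 Df + … from the top degree down determines the c_i
solution: c_0 = 2, c_1 = 1, c_2 = 0, c_3 = -3

c_0 = 2, c_1 = 1, c_2 = 0, c_3 = -3


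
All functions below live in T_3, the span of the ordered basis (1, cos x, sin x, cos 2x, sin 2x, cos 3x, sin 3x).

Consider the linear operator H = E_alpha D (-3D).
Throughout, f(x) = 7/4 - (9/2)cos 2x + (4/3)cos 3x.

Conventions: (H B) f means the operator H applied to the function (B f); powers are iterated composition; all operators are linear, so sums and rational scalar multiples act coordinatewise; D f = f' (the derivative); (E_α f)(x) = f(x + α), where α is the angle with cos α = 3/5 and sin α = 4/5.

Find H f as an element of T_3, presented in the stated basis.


D f = 9sin 2x - 4sin 3x
(-3D) f = -27sin 2x + 12sin 3x
D (-3D) f = -54cos 2x + 36cos 3x
E_alpha D (-3D) f = (378/25)cos 2x + (1296/25)sin 2x - (4212/125)cos 3x - (1584/125)sin 3x

the result is g(x) = (378/25)cos 2x + (1296/25)sin 2x - (4212/125)cos 3x - (1584/125)sin 3x


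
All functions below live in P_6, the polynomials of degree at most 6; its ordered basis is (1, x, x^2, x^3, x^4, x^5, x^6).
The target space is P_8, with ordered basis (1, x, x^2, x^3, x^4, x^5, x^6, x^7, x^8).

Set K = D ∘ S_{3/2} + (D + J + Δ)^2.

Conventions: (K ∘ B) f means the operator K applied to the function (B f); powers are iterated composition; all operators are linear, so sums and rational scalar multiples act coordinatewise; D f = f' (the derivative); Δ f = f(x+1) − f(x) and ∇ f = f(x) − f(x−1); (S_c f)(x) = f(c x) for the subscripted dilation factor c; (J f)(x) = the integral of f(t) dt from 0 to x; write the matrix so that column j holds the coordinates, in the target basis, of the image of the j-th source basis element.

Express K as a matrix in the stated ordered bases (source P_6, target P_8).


image of 1: (1/2)x^2 + 2
image of x: (1/6)x^3 + 4x + 2
image of x^2: (1/12)x^4 + 4x^2 + (13/2)x + 25/3
image of x^3: (1/20)x^5 + 4x^3 + (105/8)x^2 + 26x + 49/4
image of x^4: (1/30)x^6 + 4x^4 + (97/4)x^3 + 52x^2 + 50x + 111/5
image of x^5: (1/42)x^7 + 4x^5 + (1375/32)x^4 + (260/3)x^3 + 125x^2 + 112x + 241/6
image of x^6: (1/56)x^8 + 4x^6 + (2379/32)x^5 + 130x^4 + 250x^3 + 336x^2 + 242x + 519/7
each image's coordinates form column j of the matrix

the matrix is [[2, 2, 25/3, 49/4, 111/5, 241/6, 519/7]; [0, 4, 13/2, 26, 50, 112, 242]; [1/2, 0, 4, 105/8, 52, 125, 336]; [0, 1/6, 0, 4, 97/4, 260/3, 250]; [0, 0, 1/12, 0, 4, 1375/32, 130]; [0, 0, 0, 1/20, 0, 4, 2379/32]; [0, 0, 0, 0, 1/30, 0, 4]; [0, 0, 0, 0, 0, 1/42, 0]; [0, 0, 0, 0, 0, 0, 1/56]] (rows listed top to bottom)


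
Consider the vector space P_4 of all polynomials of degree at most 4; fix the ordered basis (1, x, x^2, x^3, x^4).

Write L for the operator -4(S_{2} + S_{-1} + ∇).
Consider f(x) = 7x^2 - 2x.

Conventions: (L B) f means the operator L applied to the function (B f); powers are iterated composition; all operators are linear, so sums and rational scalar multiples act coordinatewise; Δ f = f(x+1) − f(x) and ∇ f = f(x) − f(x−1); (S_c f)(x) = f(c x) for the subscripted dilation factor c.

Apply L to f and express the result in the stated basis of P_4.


S_{2} f = 28x^2 - 4x
S_{-1} f = 7x^2 + 2x
∇ f = 14x - 9
(S_{2} + S_{-1} + ∇) f = 35x^2 + 12x - 9
(-4(S_{2} + S_{-1} + ∇)) f = -140x^2 - 48x + 36

the result is g(x) = -140x^2 - 48x + 36


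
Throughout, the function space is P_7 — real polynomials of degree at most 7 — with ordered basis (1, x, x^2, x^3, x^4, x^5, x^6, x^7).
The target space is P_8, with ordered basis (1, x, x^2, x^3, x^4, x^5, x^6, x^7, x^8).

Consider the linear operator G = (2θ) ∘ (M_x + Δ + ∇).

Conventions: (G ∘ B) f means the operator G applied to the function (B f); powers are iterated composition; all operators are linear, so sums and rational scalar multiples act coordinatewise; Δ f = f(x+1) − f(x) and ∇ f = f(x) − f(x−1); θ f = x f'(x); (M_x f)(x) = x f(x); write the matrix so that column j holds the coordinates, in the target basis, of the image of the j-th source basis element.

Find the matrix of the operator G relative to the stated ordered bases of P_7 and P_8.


the matrix is [[0, 0, 0, 0, 0, 0, 0, 0]; [2, 0, 8, 0, 16, 0, 24, 0]; [0, 4, 0, 24, 0, 80, 0, 168]; [0, 0, 6, 0, 48, 0, 240, 0]; [0, 0, 0, 8, 0, 80, 0, 560]; [0, 0, 0, 0, 10, 0, 120, 0]; [0, 0, 0, 0, 0, 12, 0, 168]; [0, 0, 0, 0, 0, 0, 14, 0]; [0, 0, 0, 0, 0, 0, 0, 16]] (rows listed top to bottom)

image of 1: 2x
image of x: 4x^2
image of x^2: 6x^3 + 8x
image of x^3: 8x^4 + 24x^2
image of x^4: 10x^5 + 48x^3 + 16x
image of x^5: 12x^6 + 80x^4 + 80x^2
image of x^6: 14x^7 + 120x^5 + 240x^3 + 24x
image of x^7: 16x^8 + 168x^6 + 560x^4 + 168x^2
each image's coordinates form column j of the matrix


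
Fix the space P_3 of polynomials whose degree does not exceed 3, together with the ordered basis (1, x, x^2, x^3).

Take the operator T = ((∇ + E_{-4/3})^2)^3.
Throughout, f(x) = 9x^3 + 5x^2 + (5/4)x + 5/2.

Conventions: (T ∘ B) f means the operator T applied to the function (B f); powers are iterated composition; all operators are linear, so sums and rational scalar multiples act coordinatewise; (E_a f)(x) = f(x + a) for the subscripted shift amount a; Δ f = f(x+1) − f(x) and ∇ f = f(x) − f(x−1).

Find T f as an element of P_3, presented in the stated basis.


the image equals g(x) = 9x^3 - 49x^2 + (789/4)x - 284

∇ f = 27x^2 - 17x + 21/4
E_{-4/3} f = 9x^3 - 31x^2 + (431/12)x - 209/18
(∇ + E_{-4/3}) f = 9x^3 - 4x^2 + (227/12)x - 229/36
∇ (∇ + E_{-4/3}) f = 27x^2 - 35x + 383/12
E_{-4/3} (∇ + E_{-4/3}) f = 9x^3 - 40x^2 + (931/12)x - 2161/36
(∇ + E_{-4/3}) (∇ + E_{-4/3}) f = 9x^3 - 13x^2 + (511/12)x - 253/9
∇ (∇ + E_{-4/3})^2 f = 27x^2 - 53x + 775/12
E_{-4/3} (∇ + E_{-4/3})^2 f = 9x^3 - 49x^2 + (501/4)x - 388/3
(∇ + E_{-4/3}) (∇ + E_{-4/3})^2 f = 9x^3 - 22x^2 + (289/4)x - 259/4
∇ (∇ + E_{-4/3}) (∇ + E_{-4/3})^2 f = 27x^2 - 71x + 413/4
E_{-4/3} (∇ + E_{-4/3}) (∇ + E_{-4/3})^2 f = 9x^3 - 58x^2 + (2147/12)x - 7975/36
(∇ + E_{-4/3}) (∇ + E_{-4/3}) (∇ + E_{-4/3})^2 f = 9x^3 - 31x^2 + (1295/12)x - 2129/18
∇ (∇ + E_{-4/3})^2 (∇ + E_{-4/3})^2 f = 27x^2 - 89x + 1775/12
E_{-4/3} (∇ + E_{-4/3})^2 (∇ + E_{-4/3})^2 f = 9x^3 - 67x^2 + (2863/12)x - 6095/18
(∇ + E_{-4/3}) (∇ + E_{-4/3})^2 (∇ + E_{-4/3})^2 f = 9x^3 - 40x^2 + (1795/12)x - 6865/36
∇ (∇ + E_{-4/3}) (∇ + E_{-4/3})^2 (∇ + E_{-4/3})^2 f = 27x^2 - 107x + 2383/12
E_{-4/3} (∇ + E_{-4/3}) (∇ + E_{-4/3})^2 (∇ + E_{-4/3})^2 f = 9x^3 - 76x^2 + (1217/4)x - 5791/12
(∇ + E_{-4/3}) (∇ + E_{-4/3}) (∇ + E_{-4/3})^2 (∇ + E_{-4/3})^2 f = 9x^3 - 49x^2 + (789/4)x - 284


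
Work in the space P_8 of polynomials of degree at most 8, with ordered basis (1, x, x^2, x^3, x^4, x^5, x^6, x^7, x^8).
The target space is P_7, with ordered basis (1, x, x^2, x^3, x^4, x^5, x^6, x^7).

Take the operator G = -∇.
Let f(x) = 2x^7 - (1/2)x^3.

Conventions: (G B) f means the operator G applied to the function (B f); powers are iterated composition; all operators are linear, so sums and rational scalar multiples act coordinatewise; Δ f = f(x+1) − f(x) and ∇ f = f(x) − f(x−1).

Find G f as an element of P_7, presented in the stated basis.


∇ f = 14x^6 - 42x^5 + 70x^4 - 70x^3 + (81/2)x^2 - (25/2)x + 3/2
(-∇) f = -14x^6 + 42x^5 - 70x^4 + 70x^3 - (81/2)x^2 + (25/2)x - 3/2

g(x) = -14x^6 + 42x^5 - 70x^4 + 70x^3 - (81/2)x^2 + (25/2)x - 3/2


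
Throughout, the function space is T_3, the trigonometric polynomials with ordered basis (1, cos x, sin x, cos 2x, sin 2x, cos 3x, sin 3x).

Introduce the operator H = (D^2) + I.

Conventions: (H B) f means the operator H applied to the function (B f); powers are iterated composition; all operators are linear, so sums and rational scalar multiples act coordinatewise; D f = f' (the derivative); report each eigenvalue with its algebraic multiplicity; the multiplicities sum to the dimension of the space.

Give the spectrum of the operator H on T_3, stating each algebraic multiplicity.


image of 1: 1
image of cos x: 0
image of sin x: 0
image of cos 2x: -3cos 2x
image of sin 2x: -3sin 2x
image of cos 3x: -8cos 3x
image of sin 3x: -8sin 3x
the matrix is diagonal; its diagonal is (1, 0, 0, -3, -3, -8, -8)
for a triangular matrix the eigenvalues are the diagonal entries, with algebraic multiplicity their repetition count

λ = -8 (multiplicity 2), λ = -3 (multiplicity 2), λ = 0 (multiplicity 2), λ = 1 (multiplicity 1)


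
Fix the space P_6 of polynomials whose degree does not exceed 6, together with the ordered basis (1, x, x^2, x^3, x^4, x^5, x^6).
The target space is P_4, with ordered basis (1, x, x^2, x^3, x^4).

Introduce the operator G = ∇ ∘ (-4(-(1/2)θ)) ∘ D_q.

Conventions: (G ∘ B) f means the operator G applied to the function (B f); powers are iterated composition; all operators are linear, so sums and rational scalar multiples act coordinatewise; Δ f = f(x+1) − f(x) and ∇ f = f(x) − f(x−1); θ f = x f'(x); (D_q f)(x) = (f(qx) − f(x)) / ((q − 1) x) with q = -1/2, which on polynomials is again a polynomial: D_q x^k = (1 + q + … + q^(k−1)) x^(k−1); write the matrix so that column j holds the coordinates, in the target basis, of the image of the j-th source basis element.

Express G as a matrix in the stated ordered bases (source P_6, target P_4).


the matrix is [[0, 0, 1, -3, 15/4, -11/2, 105/16]; [0, 0, 0, 6, -45/4, 22, -525/16]; [0, 0, 0, 0, 45/4, -33, 525/8]; [0, 0, 0, 0, 0, 22, -525/8]; [0, 0, 0, 0, 0, 0, 525/16]] (rows listed top to bottom)

image of 1: 0
image of x: 0
image of x^2: 1
image of x^3: 6x - 3
image of x^4: (45/4)x^2 - (45/4)x + 15/4
image of x^5: 22x^3 - 33x^2 + 22x - 11/2
image of x^6: (525/16)x^4 - (525/8)x^3 + (525/8)x^2 - (525/16)x + 105/16
each image's coordinates form column j of the matrix


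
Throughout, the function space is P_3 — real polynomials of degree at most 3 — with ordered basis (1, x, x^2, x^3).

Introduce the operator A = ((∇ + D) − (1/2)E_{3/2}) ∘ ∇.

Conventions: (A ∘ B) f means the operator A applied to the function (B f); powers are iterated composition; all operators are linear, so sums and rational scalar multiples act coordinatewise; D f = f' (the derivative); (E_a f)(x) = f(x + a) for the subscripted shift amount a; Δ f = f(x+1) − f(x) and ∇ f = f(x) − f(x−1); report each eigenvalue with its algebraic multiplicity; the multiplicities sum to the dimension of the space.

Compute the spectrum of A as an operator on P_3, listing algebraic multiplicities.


λ = 0 (multiplicity 4)

image of 1: 0
image of x: -1/2
image of x^2: -x + 3
image of x^3: -(3/2)x^2 + 9x - 85/8
the matrix is upper triangular; its diagonal is (0, 0, 0, 0)
for a triangular matrix the eigenvalues are the diagonal entries, with algebraic multiplicity their repetition count


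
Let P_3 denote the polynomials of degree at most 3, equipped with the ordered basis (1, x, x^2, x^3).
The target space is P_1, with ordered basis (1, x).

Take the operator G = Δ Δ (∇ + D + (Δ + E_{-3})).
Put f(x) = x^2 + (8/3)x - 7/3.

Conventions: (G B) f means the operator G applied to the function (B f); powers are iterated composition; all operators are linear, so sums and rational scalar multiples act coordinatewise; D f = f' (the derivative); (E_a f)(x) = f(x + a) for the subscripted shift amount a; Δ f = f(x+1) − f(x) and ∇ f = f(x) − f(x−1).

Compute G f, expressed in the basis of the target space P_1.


g(x) = 2

∇ f = 2x + 5/3
D f = 2x + 8/3
Δ f = 2x + 11/3
E_{-3} f = x^2 - (10/3)x - 4/3
(Δ + E_{-3}) f = x^2 - (4/3)x + 7/3
(∇ + D + (Δ + E_{-3})) f = x^2 + (8/3)x + 20/3
Δ (∇ + D + (Δ + E_{-3})) f = 2x + 11/3
Δ Δ (∇ + D + (Δ + E_{-3})) f = 2


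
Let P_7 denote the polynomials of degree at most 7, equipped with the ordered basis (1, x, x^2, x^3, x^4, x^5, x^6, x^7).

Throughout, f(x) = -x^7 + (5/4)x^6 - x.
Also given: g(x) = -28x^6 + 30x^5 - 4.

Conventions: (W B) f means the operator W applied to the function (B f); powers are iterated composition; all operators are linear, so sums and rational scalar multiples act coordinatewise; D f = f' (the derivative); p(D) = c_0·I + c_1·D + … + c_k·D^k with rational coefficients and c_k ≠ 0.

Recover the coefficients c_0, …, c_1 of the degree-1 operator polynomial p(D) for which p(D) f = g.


p(D) = 4·D, i.e. c_0 = 0, c_1 = 4

D^0 f = -x^7 + (5/4)x^6 - x
D^1 f = -7x^6 + (15/2)x^5 - 1
matching coefficients of g against c_0 f + c_1 Df + … from the top degree down determines the c_i
solution: c_0 = 0, c_1 = 4


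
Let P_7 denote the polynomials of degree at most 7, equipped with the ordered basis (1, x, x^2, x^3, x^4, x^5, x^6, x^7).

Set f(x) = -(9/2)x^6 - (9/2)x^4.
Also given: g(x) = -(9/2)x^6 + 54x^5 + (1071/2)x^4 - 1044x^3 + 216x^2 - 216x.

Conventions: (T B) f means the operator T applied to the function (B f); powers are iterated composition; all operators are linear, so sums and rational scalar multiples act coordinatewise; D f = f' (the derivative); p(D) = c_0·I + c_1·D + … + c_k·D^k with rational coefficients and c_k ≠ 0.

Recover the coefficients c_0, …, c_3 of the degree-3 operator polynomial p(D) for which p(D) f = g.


c_0 = 1, c_1 = -2, c_2 = -4, c_3 = 2

D^0 f = -(9/2)x^6 - (9/2)x^4
D^1 f = -27x^5 - 18x^3
D^2 f = -135x^4 - 54x^2
D^3 f = -540x^3 - 108x
matching coefficients of g against c_0 f + c_1 Df + … from the top degree down determines the c_i
solution: c_0 = 1, c_1 = -2, c_2 = -4, c_3 = 2


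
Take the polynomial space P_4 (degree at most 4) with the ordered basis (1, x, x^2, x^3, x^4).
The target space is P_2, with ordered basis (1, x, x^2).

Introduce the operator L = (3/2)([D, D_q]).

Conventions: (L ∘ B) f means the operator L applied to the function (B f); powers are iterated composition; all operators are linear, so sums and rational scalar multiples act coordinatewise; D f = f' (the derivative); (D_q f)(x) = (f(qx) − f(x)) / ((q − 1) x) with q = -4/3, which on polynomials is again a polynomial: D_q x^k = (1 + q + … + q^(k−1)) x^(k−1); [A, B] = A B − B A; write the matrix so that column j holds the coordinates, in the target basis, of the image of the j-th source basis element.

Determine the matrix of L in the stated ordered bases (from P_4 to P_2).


image of 1: 0
image of x: 0
image of x^2: -7/2
image of x^3: (35/6)x
image of x^4: -(77/6)x^2
each image's coordinates form column j of the matrix

the matrix is [[0, 0, -7/2, 0, 0]; [0, 0, 0, 35/6, 0]; [0, 0, 0, 0, -77/6]] (rows listed top to bottom)


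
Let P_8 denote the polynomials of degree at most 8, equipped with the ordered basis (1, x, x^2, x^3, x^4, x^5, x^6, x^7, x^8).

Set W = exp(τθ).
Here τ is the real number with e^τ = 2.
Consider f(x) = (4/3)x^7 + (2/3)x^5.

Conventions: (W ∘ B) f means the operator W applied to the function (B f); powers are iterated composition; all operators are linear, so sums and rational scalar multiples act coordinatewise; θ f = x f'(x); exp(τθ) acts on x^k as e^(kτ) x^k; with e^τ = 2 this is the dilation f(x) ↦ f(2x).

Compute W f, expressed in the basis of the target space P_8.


exp(τθ) x^k = e^(kτ) x^k; with e^τ = 2 this sends x^k to 2^k x^k
x^5 ↦ 32 x^5
x^7 ↦ 128 x^7
applying this coordinatewise to f: exp(τθ) f = (512/3)x^7 + (64/3)x^5

the result is g(x) = (512/3)x^7 + (64/3)x^5


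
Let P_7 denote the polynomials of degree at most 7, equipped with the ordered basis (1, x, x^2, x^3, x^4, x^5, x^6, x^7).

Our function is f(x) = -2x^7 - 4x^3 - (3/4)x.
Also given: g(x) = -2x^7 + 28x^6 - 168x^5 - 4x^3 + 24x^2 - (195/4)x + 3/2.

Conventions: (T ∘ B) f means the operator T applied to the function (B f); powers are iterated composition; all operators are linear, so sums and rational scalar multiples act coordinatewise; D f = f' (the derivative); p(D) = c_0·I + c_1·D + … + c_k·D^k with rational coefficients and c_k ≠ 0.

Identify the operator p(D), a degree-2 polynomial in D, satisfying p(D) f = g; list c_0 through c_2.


D^0 f = -2x^7 - 4x^3 - (3/4)x
D^1 f = -14x^6 - 12x^2 - 3/4
D^2 f = -84x^5 - 24x
matching coefficients of g against c_0 f + c_1 Df + … from the top degree down determines the c_i
solution: c_0 = 1, c_1 = -2, c_2 = 2

p(D) = I − 2·D + 2·D^2, i.e. c_0 = 1, c_1 = -2, c_2 = 2


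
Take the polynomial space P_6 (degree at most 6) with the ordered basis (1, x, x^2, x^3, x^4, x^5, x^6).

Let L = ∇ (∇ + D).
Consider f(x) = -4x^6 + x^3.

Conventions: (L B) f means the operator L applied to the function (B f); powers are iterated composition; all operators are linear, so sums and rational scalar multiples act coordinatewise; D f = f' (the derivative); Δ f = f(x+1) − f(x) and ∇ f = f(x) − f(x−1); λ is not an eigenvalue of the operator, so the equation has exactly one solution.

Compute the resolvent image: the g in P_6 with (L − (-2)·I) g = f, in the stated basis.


the image equals g(x) = -2x^6 + 60x^4 - (359/2)x^3 - 450x^2 + 1947x - 1519/4

write g with unknown coordinates in the stated basis and equate coefficients in (L − (-2)·I) g = f
solving from the highest basis element down gives g = -2x^6 + 60x^4 - (359/2)x^3 - 450x^2 + 1947x - 1519/4
check: L g = -120x^4 + 360x^3 + 900x^2 - 3894x + 1519/2
so L g − (-2)·g = -4x^6 + x^3 = f ✓


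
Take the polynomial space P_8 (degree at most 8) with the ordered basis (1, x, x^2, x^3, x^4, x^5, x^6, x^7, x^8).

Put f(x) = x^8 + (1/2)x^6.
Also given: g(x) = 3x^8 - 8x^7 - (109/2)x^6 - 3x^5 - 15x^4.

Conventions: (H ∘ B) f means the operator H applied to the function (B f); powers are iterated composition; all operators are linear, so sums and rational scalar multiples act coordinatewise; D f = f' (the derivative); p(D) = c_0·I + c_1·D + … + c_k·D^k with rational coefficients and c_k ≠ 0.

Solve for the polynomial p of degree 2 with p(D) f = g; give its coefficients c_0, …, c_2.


D^0 f = x^8 + (1/2)x^6
D^1 f = 8x^7 + 3x^5
D^2 f = 56x^6 + 15x^4
matching coefficients of g against c_0 f + c_1 Df + … from the top degree down determines the c_i
solution: c_0 = 3, c_1 = -1, c_2 = -1

p(D) = 3·I − D − D^2, i.e. c_0 = 3, c_1 = -1, c_2 = -1


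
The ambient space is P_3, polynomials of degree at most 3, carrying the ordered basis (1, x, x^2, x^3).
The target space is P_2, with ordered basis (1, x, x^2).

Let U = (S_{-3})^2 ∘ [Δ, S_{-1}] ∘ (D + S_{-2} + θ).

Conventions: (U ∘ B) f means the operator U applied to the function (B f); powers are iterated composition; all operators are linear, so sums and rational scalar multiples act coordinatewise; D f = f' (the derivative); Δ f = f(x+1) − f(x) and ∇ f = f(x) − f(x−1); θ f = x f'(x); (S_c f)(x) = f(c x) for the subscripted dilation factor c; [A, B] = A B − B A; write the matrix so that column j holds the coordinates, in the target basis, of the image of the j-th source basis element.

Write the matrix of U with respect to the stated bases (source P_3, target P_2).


image of 1: 0
image of x: 2
image of x^2: 216x - 4
image of x^3: 2430x^2 + 108x + 10
each image's coordinates form column j of the matrix

the matrix is [[0, 2, -4, 10]; [0, 0, 216, 108]; [0, 0, 0, 2430]] (rows listed top to bottom)


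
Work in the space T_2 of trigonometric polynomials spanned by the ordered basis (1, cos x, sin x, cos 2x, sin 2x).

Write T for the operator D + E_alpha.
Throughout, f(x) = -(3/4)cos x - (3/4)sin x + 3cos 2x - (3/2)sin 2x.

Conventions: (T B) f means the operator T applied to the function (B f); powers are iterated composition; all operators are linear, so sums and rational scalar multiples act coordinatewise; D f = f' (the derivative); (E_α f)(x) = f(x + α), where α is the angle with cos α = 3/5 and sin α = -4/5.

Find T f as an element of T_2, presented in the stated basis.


D f = -(3/4)cos x + (3/4)sin x - 3cos 2x - 6sin 2x
E_alpha f = (3/20)cos x - (21/20)sin x + (3/5)cos 2x + (33/10)sin 2x
(D + E_alpha) f = -(3/5)cos x - (3/10)sin x - (12/5)cos 2x - (27/10)sin 2x

the image equals g(x) = -(3/5)cos x - (3/10)sin x - (12/5)cos 2x - (27/10)sin 2x


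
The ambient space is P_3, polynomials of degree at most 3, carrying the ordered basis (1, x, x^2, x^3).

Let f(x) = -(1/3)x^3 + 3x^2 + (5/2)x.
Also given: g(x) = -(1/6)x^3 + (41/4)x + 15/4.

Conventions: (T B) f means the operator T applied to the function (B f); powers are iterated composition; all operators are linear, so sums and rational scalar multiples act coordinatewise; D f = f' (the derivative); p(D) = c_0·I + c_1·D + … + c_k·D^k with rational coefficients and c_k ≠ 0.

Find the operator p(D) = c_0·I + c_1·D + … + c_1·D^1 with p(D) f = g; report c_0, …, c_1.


D^0 f = -(1/3)x^3 + 3x^2 + (5/2)x
D^1 f = -x^2 + 6x + 5/2
matching coefficients of g against c_0 f + c_1 Df + … from the top degree down determines the c_i
solution: c_0 = 1/2, c_1 = 3/2

c_0 = 1/2, c_1 = 3/2


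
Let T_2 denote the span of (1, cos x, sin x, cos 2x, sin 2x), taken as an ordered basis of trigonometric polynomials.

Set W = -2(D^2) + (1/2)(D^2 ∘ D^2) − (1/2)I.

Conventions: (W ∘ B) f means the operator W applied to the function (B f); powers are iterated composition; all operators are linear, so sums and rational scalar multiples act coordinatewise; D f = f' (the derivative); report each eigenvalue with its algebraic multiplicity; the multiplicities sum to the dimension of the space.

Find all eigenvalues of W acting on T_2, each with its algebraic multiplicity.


λ = -1/2 (multiplicity 1), λ = 2 (multiplicity 2), λ = 31/2 (multiplicity 2)

image of 1: -1/2
image of cos x: 2cos x
image of sin x: 2sin x
image of cos 2x: (31/2)cos 2x
image of sin 2x: (31/2)sin 2x
the matrix is diagonal; its diagonal is (-1/2, 2, 2, 31/2, 31/2)
for a triangular matrix the eigenvalues are the diagonal entries, with algebraic multiplicity their repetition count


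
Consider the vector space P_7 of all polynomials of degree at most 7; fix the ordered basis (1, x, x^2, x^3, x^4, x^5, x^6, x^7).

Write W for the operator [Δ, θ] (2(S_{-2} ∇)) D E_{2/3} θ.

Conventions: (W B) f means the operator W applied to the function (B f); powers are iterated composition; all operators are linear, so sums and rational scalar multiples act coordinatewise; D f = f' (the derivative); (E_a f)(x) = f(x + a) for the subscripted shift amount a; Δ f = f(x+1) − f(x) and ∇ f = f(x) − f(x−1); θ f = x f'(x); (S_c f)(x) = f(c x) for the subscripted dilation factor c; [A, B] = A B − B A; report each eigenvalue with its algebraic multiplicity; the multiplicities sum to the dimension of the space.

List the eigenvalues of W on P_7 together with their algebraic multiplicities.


λ = 0 (multiplicity 8)

image of 1: 0
image of x: 0
image of x^2: 0
image of x^3: -72
image of x^4: 768x + 704
image of x^5: -4800x^2 - 8800x - 12400/3
image of x^6: 23040x^3 + 63360x^2 + 59520x + 57200/3
image of x^7: -94080x^4 - 344960x^3 - 486080x^2 - (2802800/9)x - 2062312/27
the matrix is upper triangular; its diagonal is (0, 0, 0, 0, 0, 0, 0, 0)
for a triangular matrix the eigenvalues are the diagonal entries, with algebraic multiplicity their repetition count


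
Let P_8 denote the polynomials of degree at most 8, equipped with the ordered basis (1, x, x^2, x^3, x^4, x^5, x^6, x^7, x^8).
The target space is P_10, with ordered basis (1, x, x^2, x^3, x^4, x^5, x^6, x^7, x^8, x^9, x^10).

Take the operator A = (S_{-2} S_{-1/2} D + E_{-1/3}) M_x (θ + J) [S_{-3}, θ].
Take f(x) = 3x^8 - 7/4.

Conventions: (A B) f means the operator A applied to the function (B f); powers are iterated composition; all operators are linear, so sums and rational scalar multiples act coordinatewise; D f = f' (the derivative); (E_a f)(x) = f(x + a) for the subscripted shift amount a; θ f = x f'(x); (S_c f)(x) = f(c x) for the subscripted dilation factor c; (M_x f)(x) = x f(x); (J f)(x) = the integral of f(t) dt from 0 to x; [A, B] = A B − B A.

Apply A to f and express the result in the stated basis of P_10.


θ f = 24x^8
S_{-3} θ f = 157464x^8
S_{-3} f = 19683x^8 - 7/4
θ S_{-3} f = 157464x^8
[S_{-3}, θ] f = 0
θ [S_{-3}, θ] f = 0
J [S_{-3}, θ] f = 0
(θ + J) [S_{-3}, θ] f = 0
M_x ((θ + J) [S_{-3}, θ]) f = 0
D M_x ((θ + J) [S_{-3}, θ]) f = 0
S_{-1/2} D M_x ((θ + J) [S_{-3}, θ]) f = 0
S_{-2} S_{-1/2} D M_x ((θ + J) [S_{-3}, θ]) f = 0
E_{-1/3} M_x ((θ + J) [S_{-3}, θ]) f = 0
(S_{-2} S_{-1/2} D + E_{-1/3}) M_x ((θ + J) [S_{-3}, θ]) f = 0

g(x) = 0


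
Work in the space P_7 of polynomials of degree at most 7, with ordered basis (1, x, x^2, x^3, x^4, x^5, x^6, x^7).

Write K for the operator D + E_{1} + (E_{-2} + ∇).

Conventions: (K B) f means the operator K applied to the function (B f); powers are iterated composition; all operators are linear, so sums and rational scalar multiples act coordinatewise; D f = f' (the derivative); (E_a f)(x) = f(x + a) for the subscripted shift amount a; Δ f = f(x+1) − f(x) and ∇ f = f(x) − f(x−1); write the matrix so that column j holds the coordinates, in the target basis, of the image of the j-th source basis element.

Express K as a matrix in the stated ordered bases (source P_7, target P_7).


image of 1: 2
image of x: 2x + 1
image of x^2: 2x^2 + 2x + 4
image of x^3: 2x^3 + 3x^2 + 12x - 6
image of x^4: 2x^4 + 4x^3 + 24x^2 - 24x + 16
image of x^5: 2x^5 + 5x^4 + 40x^3 - 60x^2 + 80x - 30
image of x^6: 2x^6 + 6x^5 + 60x^4 - 120x^3 + 240x^2 - 180x + 64
image of x^7: 2x^7 + 7x^6 + 84x^5 - 210x^4 + 560x^3 - 630x^2 + 448x - 126
each image's coordinates form column j of the matrix

the matrix is [[2, 1, 4, -6, 16, -30, 64, -126]; [0, 2, 2, 12, -24, 80, -180, 448]; [0, 0, 2, 3, 24, -60, 240, -630]; [0, 0, 0, 2, 4, 40, -120, 560]; [0, 0, 0, 0, 2, 5, 60, -210]; [0, 0, 0, 0, 0, 2, 6, 84]; [0, 0, 0, 0, 0, 0, 2, 7]; [0, 0, 0, 0, 0, 0, 0, 2]] (rows listed top to bottom)


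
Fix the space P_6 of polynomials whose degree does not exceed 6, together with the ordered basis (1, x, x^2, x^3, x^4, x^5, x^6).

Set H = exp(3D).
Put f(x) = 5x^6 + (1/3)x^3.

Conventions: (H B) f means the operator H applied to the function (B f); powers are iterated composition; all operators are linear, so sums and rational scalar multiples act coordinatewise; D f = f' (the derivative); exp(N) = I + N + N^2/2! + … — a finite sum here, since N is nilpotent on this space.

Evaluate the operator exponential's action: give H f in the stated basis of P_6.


g(x) = 5x^6 + 90x^5 + 675x^4 + (8101/3)x^3 + 6078x^2 + 7299x + 3654

order-1 term: 90x^5 + 3x^2
order-2 term: 675x^4 + 9x
order-3 term: 2700x^3 + 9
order-4 term: 6075x^2
order-5 term: 7290x
order-6 term: 3645
the series for exp(3D) f terminates at order 6
exp(3D) f = 5x^6 + 90x^5 + 675x^4 + (8101/3)x^3 + 6078x^2 + 7299x + 3654


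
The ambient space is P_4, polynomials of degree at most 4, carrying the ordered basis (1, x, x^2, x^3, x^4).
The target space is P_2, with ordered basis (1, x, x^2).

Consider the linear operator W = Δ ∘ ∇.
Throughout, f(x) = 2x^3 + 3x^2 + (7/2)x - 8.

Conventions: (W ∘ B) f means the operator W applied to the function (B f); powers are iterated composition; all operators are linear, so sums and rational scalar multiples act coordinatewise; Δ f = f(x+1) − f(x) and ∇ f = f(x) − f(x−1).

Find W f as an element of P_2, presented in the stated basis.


∇ f = 6x^2 + 5/2
Δ ∇ f = 12x + 6

the image equals g(x) = 12x + 6


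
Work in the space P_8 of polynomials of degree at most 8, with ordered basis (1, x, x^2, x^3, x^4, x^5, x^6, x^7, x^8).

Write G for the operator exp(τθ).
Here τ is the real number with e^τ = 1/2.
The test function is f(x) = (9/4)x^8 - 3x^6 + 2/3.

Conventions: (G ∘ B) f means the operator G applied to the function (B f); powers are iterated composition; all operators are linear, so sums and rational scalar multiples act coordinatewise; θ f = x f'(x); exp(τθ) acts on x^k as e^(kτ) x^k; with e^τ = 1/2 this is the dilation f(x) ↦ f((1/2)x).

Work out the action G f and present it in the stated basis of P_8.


exp(τθ) x^k = e^(kτ) x^k; with e^τ = 1/2 this sends x^k to (1/2)^k x^k
x^6 ↦ 1/64 x^6
x^8 ↦ 1/256 x^8
applying this coordinatewise to f: exp(τθ) f = (9/1024)x^8 - (3/64)x^6 + 2/3

the result is g(x) = (9/1024)x^8 - (3/64)x^6 + 2/3


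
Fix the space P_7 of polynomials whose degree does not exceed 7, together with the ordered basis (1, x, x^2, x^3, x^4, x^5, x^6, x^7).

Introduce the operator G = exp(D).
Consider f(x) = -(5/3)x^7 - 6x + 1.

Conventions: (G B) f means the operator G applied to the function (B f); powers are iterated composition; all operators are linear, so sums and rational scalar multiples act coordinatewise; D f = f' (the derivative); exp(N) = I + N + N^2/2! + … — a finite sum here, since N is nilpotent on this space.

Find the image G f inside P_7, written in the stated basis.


order-1 term: -(35/3)x^6 - 6
order-2 term: -35x^5
order-3 term: -(175/3)x^4
order-4 term: -(175/3)x^3
order-5 term: -35x^2
order-6 term: -(35/3)x
order-7 term: -5/3
the series for exp(D) f terminates at order 7
exp(D) f = -(5/3)x^7 - (35/3)x^6 - 35x^5 - (175/3)x^4 - (175/3)x^3 - 35x^2 - (53/3)x - 20/3

g(x) = -(5/3)x^7 - (35/3)x^6 - 35x^5 - (175/3)x^4 - (175/3)x^3 - 35x^2 - (53/3)x - 20/3


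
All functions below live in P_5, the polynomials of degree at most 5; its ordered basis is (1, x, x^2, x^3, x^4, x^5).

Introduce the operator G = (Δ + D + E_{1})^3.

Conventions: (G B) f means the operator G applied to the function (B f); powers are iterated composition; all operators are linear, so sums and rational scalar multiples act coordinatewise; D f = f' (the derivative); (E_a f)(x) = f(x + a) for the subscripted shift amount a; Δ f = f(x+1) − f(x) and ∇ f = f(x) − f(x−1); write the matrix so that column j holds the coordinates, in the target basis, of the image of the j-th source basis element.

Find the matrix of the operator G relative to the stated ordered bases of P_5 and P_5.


the matrix is [[1, 9, 60, 276, 870, 2586]; [0, 1, 18, 180, 1104, 4350]; [0, 0, 1, 27, 360, 2760]; [0, 0, 0, 1, 36, 600]; [0, 0, 0, 0, 1, 45]; [0, 0, 0, 0, 0, 1]] (rows listed top to bottom)

image of 1: 1
image of x: x + 9
image of x^2: x^2 + 18x + 60
image of x^3: x^3 + 27x^2 + 180x + 276
image of x^4: x^4 + 36x^3 + 360x^2 + 1104x + 870
image of x^5: x^5 + 45x^4 + 600x^3 + 2760x^2 + 4350x + 2586
each image's coordinates form column j of the matrix


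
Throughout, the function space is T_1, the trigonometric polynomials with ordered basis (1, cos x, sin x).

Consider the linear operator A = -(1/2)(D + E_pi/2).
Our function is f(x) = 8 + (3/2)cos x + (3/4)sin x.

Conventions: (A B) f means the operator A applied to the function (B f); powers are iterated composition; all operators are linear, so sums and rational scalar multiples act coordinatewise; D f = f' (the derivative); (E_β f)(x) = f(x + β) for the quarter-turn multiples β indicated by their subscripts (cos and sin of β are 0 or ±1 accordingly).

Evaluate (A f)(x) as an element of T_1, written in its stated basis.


D f = (3/4)cos x - (3/2)sin x
E_pi/2 f = 8 + (3/4)cos x - (3/2)sin x
(D + E_pi/2) f = 8 + (3/2)cos x - 3sin x
(-(1/2)(D + E_pi/2)) f = -4 - (3/4)cos x + (3/2)sin x

g(x) = -4 - (3/4)cos x + (3/2)sin x


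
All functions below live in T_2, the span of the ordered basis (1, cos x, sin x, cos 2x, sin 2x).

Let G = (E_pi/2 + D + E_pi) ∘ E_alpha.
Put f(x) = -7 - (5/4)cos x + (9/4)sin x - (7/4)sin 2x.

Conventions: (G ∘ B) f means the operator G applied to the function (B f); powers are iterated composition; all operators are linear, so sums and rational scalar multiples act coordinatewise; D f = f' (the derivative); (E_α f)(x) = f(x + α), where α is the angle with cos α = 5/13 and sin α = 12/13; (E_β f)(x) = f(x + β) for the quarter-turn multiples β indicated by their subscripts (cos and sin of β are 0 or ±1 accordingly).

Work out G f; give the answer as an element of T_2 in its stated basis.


g(x) = -14 + (127/52)cos x - (271/52)sin x + (833/338)cos 2x + (420/169)sin 2x

E_alpha f = -7 + (83/52)cos x + (105/52)sin x - (210/169)cos 2x + (833/676)sin 2x
E_pi/2 E_alpha f = -7 + (105/52)cos x - (83/52)sin x + (210/169)cos 2x - (833/676)sin 2x
D E_alpha f = (105/52)cos x - (83/52)sin x + (833/338)cos 2x + (420/169)sin 2x
E_pi E_alpha f = -7 - (83/52)cos x - (105/52)sin x - (210/169)cos 2x + (833/676)sin 2x
(E_pi/2 + D + E_pi) E_alpha f = -14 + (127/52)cos x - (271/52)sin x + (833/338)cos 2x + (420/169)sin 2x


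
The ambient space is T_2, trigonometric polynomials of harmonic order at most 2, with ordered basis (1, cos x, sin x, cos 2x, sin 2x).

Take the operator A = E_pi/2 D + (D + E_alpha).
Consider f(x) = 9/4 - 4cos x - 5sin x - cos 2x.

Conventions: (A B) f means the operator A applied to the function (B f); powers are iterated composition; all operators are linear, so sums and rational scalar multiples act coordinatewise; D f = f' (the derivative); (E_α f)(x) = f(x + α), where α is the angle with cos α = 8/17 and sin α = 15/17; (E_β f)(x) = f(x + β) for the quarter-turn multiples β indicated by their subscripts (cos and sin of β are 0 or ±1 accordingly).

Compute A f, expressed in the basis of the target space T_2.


D f = -5cos x + 4sin x + 2sin 2x
E_pi/2 D f = 4cos x + 5sin x - 2sin 2x
D f = -5cos x + 4sin x + 2sin 2x
E_alpha f = 9/4 - (107/17)cos x + (20/17)sin x + (161/289)cos 2x + (240/289)sin 2x
(D + E_alpha) f = 9/4 - (192/17)cos x + (88/17)sin x + (161/289)cos 2x + (818/289)sin 2x
(E_pi/2 D + (D + E_alpha)) f = 9/4 - (124/17)cos x + (173/17)sin x + (161/289)cos 2x + (240/289)sin 2x

g(x) = 9/4 - (124/17)cos x + (173/17)sin x + (161/289)cos 2x + (240/289)sin 2x


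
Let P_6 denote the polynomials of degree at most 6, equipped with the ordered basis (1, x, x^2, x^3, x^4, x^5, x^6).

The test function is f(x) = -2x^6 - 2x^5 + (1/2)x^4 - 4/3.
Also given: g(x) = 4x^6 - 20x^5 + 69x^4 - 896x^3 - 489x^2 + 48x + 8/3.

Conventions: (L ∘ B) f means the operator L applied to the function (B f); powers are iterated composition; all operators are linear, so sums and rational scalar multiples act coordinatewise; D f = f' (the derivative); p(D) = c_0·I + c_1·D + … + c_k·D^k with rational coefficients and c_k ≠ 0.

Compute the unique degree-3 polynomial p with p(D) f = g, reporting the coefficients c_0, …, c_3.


D^0 f = -2x^6 - 2x^5 + (1/2)x^4 - 4/3
D^1 f = -12x^5 - 10x^4 + 2x^3
D^2 f = -60x^4 - 40x^3 + 6x^2
D^3 f = -240x^3 - 120x^2 + 12x
matching coefficients of g against c_0 f + c_1 Df + … from the top degree down determines the c_i
solution: c_0 = -2, c_1 = 2, c_2 = -3/2, c_3 = 4

c_0 = -2, c_1 = 2, c_2 = -3/2, c_3 = 4


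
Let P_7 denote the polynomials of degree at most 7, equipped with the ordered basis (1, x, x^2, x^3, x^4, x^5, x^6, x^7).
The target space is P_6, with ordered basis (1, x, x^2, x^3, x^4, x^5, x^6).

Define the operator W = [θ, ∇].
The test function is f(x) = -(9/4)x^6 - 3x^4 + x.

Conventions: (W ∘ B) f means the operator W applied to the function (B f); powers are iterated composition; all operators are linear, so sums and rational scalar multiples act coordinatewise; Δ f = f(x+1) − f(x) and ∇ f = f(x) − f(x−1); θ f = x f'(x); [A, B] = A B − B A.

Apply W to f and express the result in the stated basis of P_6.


g(x) = (27/2)x^5 - (135/2)x^4 + 147x^3 - 171x^2 + (207/2)x - 53/2

∇ f = -(27/2)x^5 + (135/4)x^4 - 57x^3 + (207/4)x^2 - (51/2)x + 25/4
θ ∇ f = -(135/2)x^5 + 135x^4 - 171x^3 + (207/2)x^2 - (51/2)x
θ f = -(27/2)x^6 - 12x^4 + x
∇ θ f = -81x^5 + (405/2)x^4 - 318x^3 + (549/2)x^2 - 129x + 53/2
[θ, ∇] f = (27/2)x^5 - (135/2)x^4 + 147x^3 - 171x^2 + (207/2)x - 53/2


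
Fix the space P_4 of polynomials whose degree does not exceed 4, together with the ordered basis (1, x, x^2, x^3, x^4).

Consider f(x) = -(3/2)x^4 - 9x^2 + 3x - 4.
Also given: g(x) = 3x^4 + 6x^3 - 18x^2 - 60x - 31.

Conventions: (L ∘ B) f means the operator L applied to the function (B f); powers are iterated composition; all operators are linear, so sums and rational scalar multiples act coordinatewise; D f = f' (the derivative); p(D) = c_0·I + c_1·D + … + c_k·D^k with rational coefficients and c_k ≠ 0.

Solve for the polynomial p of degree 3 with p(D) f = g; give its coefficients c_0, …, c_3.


p(D) = -2·I − D + 2·D^2 + 2·D^3, i.e. c_0 = -2, c_1 = -1, c_2 = 2, c_3 = 2

D^0 f = -(3/2)x^4 - 9x^2 + 3x - 4
D^1 f = -6x^3 - 18x + 3
D^2 f = -18x^2 - 18
D^3 f = -36x
matching coefficients of g against c_0 f + c_1 Df + … from the top degree down determines the c_i
solution: c_0 = -2, c_1 = -1, c_2 = 2, c_3 = 2


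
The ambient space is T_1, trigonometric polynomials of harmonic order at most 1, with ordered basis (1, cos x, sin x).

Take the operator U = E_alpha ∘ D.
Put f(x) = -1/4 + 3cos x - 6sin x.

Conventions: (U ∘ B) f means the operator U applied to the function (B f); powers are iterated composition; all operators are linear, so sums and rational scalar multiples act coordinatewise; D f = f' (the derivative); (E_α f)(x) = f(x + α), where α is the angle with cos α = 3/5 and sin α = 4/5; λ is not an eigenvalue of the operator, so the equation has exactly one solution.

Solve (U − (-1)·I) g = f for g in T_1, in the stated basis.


write g with unknown coordinates in the stated basis and equate coefficients in (U − (-1)·I) g = f
solving from the highest basis element down gives g = -1/4 + (21/2)cos x + (3/2)sin x
check: U g = -(15/2)cos x - (15/2)sin x
so U g − (-1)·g = -1/4 + 3cos x - 6sin x = f ✓

the image equals g(x) = -1/4 + (21/2)cos x + (3/2)sin x


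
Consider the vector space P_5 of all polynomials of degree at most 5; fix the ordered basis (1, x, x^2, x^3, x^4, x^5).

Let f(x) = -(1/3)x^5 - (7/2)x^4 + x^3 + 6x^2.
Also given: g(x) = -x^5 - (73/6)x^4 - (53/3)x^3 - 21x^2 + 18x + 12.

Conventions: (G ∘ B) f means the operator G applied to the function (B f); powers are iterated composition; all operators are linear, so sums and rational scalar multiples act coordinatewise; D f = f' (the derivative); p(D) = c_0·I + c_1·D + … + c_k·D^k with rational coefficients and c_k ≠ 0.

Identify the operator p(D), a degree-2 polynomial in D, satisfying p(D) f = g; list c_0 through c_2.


D^0 f = -(1/3)x^5 - (7/2)x^4 + x^3 + 6x^2
D^1 f = -(5/3)x^4 - 14x^3 + 3x^2 + 12x
D^2 f = -(20/3)x^3 - 42x^2 + 6x + 12
matching coefficients of g against c_0 f + c_1 Df + … from the top degree down determines the c_i
solution: c_0 = 3, c_1 = 1, c_2 = 1

c_0 = 3, c_1 = 1, c_2 = 1


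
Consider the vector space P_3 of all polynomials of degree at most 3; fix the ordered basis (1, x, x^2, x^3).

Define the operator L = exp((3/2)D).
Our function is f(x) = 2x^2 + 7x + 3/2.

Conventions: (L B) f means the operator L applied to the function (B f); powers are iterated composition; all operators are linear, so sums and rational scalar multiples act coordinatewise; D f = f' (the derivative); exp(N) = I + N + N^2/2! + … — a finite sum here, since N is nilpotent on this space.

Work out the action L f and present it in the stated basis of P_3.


g(x) = 2x^2 + 13x + 33/2

order-1 term: 6x + 21/2
order-2 term: 9/2
the series for exp((3/2)D) f terminates at order 2
exp((3/2)D) f = 2x^2 + 13x + 33/2
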